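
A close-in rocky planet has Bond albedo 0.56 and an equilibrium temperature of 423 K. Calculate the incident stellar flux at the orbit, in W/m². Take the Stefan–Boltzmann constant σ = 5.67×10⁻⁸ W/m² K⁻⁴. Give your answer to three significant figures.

Invert the energy balance for S: S = 4σT⁴/(1−α).
σT⁴ = 5.67×10⁻⁸·(423)⁴ = 1815 W/m².
S = 4·1815/0.44 = 16500 W/m².

16500 W/m²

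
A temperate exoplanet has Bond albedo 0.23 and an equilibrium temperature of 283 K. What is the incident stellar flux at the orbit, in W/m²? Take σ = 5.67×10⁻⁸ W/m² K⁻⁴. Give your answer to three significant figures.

1890 W/m²

From S(1−α)/4 = σT⁴: S = 4σT⁴/(1−α).
The emitted flux is σT⁴ = 363.7 W/m².
S = 4·363.7/0.77 = 1889 W/m².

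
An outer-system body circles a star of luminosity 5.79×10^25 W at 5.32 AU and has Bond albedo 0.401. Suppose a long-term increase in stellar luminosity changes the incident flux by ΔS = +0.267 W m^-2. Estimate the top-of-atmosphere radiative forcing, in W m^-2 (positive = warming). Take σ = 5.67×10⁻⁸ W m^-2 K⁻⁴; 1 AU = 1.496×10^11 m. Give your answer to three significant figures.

0.0400 W m^-2

d = 5.32 × 1.496×10^11 m = 7.959×10^11 m.
S = L/(4πd²) = 7.274 W m^-2.
ΔF = Δ[S(1−α)]/4 = (1−0.401)·+0.267/4 = 0.03998 W m^-2.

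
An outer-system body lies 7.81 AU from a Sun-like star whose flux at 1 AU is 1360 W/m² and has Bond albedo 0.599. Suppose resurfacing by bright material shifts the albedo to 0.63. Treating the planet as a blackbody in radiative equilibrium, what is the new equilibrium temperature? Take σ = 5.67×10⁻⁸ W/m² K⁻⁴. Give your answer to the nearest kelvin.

Irradiance scales as 1/d², so S = 1360 W/m² × (1/7.81)² = 22.30 W/m².
New equilibrium: T₂ = [(1−0.63)·22.30/(4σ)]^(1/4) = 77.66 K.

78 K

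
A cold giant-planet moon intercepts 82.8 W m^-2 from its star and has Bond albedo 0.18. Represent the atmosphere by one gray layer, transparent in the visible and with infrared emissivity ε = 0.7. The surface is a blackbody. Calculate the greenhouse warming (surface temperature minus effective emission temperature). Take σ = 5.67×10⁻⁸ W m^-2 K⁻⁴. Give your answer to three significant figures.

15.0 kelvin

Effective emission temperature (TOA balance): σT_e⁴ = S(1−α)/4 = 16.97 W m^-2 → T_e = 131.5 K.
The surface balance (absorbed SW + ε·downward IR = σT_s⁴) with T_a⁴ = T_s⁴/2 reduces to T_s = T_e·[2/(2−ε)]^¼ = 146.5 K.
Greenhouse warming: T_s − T_e = 14.96 K.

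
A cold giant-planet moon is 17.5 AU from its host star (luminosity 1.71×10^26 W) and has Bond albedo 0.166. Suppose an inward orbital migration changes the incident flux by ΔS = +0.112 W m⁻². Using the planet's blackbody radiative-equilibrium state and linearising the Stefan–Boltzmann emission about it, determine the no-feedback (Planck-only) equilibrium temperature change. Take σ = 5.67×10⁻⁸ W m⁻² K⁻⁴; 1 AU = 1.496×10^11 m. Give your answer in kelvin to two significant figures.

Orbital distance: d = 17.5 AU = 2.618×10^12 m.
Flux at the orbit: S = L/(4πd²) = 1.71×10^26/(4π·(2.62×10^12)²) = 1.985 W m⁻².
Unperturbed T_e = [1.985·(1−0.166)/(4σ)]^¼ = 51.98 K.
TOA radiative forcing: ΔF = (1−α)ΔS/4 = 0.834·(+0.112)/4 = 0.02335 W m⁻².
Linearising σT⁴ gives d(σT⁴)/dT = 4σT_e³ = 0.03185 W m⁻² per K.
ΔT₀ = ΔF/λ_P = 0.02335/0.03185 = 0.733 K.

0.73 K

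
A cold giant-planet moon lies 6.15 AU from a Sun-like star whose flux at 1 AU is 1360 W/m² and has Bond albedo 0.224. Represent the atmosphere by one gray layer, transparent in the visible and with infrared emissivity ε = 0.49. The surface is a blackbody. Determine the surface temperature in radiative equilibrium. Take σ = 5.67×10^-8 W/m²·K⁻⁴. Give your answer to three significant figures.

113 K

Irradiance scales as 1/d², so S = 1360 W/m² × (1/6.15)² = 35.96 W/m².
Effective emission temperature (TOA balance): σT_e⁴ = S(1−α)/4 = 6.976 W/m² → T_e = 105.3 K.
Surface balance with a leaky layer gives σT_s⁴ = σT_e⁴·2/(2−ε), so T_s = T_e·[2/(2−0.49)]^(1/4) = 113.0 K.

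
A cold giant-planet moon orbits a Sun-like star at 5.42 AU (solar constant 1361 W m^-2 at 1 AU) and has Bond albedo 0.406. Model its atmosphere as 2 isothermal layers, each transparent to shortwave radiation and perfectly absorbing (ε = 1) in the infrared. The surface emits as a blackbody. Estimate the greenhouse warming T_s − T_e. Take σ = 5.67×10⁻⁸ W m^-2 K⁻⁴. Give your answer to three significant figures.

By the inverse-square law, S = 1361/5.42² = 46.33 W m^-2.
OLR = S(1−α)/4 = 6.880 W m^-2; the top layer radiates at T_e = 105.0 K.
Surface: T_s = (3)^¼·T_e = 138.1 K.
So the greenhouse effect raises the surface by 138.1 − 105.0 = 33.17 K.

33.2 K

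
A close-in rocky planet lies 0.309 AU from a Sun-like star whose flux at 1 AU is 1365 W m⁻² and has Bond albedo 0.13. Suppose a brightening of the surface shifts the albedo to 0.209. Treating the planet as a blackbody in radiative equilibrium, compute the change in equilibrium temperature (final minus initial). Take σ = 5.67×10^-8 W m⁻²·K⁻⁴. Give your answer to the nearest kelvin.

Flux at the orbit: S = 1365/(0.309)² = 14300 W m⁻².
With α = 0.13, T₁ = 483.9 K.
After:  T₂ = [14300·0.791/(4σ)]^(1/4) = 472.5 K.
Change: 472.5 − 483.9 = -11.38 K.

-11 kelvin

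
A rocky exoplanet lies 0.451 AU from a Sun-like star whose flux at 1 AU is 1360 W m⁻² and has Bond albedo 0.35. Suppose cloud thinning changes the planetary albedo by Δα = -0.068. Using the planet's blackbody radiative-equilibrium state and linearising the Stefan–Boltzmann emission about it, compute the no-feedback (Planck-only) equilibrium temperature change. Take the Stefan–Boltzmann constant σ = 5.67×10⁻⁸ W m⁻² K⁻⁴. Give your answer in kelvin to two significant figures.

9.7 kelvin

Irradiance scales as 1/d², so S = 1360 W m⁻² × (1/0.451)² = 6686 W m⁻².
Reference equilibrium: T_e = [S(1−α)/(4σ)]^(1/4) = 372.1 K.
The change in absorbed flux is Δ[S(1−α)/4] = −SΔα/4 = 113.7 W m⁻².
Planck response: λ_P = 4σT_e³ = 4·5.67×10⁻⁸·(372.1)³ = 11.68 W m⁻²/K.
ΔT₀ = ΔF/λ_P = 113.7/11.68 = 9.73 K.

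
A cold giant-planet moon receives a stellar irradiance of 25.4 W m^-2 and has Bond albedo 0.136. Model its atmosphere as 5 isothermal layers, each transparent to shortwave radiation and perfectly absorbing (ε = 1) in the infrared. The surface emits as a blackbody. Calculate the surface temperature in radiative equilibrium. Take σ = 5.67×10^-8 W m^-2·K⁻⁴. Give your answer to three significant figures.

155 K

OLR = S(1−α)/4 = 5.486 W m^-2; the top layer radiates at T_e = 99.18 K.
With N = 5 opaque layers, T_s = (N+1)^(1/4)·T_e = 6^(1/4)·99.18 = 155.2 K.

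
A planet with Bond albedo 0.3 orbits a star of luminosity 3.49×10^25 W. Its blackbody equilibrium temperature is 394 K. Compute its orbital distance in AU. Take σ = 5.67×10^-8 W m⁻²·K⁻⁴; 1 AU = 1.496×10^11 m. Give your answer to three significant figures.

Required flux: S = 4σT⁴/(1−α) = 7808 W m⁻².
S = L/(4πd²) → d = √(L/4πS) = √(3.49×10^25/(4π·7808)) = 1.886×10^10 m = 0.1261 AU.

0.126 AU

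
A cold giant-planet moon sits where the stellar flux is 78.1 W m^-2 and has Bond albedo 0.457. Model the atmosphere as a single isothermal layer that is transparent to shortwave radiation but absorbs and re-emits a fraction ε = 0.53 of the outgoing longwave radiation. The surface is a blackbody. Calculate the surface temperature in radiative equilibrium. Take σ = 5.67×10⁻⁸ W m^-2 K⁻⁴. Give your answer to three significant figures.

At the top of the atmosphere, σT_e⁴ = S(1−α)/4 = 10.60 W m^-2, giving T_e = 116.9 K.
Surface balance with a leaky layer gives σT_s⁴ = σT_e⁴·2/(2−ε), so T_s = T_e·[2/(2−0.53)]^(1/4) = 126.3 K.

126 K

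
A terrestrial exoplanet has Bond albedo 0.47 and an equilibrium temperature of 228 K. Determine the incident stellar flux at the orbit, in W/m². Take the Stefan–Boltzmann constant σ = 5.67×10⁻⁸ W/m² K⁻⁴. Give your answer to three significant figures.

From S(1−α)/4 = σT⁴: S = 4σT⁴/(1−α).
σT⁴ = 5.67×10⁻⁸·(228)⁴ = 153.2 W/m².
So S = 4×153.2/(1−0.47) = 1156 W/m².

1160 W/m²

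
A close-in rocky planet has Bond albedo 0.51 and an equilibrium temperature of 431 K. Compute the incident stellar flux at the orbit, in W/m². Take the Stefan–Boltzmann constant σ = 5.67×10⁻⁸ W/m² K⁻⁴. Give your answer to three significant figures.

From S(1−α)/4 = σT⁴: S = 4σT⁴/(1−α).
The emitted flux is σT⁴ = 1957 W/m².
So S = 4×1957/(1−0.51) = 15970 W/m².

16000 W/m²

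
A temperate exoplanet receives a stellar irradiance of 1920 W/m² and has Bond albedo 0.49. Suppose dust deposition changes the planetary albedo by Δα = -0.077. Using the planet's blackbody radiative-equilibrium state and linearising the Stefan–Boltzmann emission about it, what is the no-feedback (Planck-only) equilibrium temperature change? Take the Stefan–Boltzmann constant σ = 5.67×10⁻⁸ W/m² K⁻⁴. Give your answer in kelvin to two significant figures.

9.7 K

Reference equilibrium: T_e = [S(1−α)/(4σ)]^(1/4) = 256.3 K.
ΔF = −(S/4)Δα = −(1920/4)×(-0.077) = 36.96 W/m².
Planck response: λ_P = 4σT_e³ = 4·5.67×10⁻⁸·(256.3)³ = 3.820 W/m²/K.
Hence the no-feedback warming is ΔF/(4σT_e³) = 9.68 K.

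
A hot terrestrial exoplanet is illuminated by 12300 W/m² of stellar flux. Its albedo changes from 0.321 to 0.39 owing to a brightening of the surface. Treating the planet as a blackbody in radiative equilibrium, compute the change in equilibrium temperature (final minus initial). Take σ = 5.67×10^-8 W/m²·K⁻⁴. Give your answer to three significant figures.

With α = 0.321, T₁ = 438.1 K.
With α = 0.39, T₂ = 426.5 K.
ΔT = T₂ − T₁ = -11.58 K.

-11.6 kelvin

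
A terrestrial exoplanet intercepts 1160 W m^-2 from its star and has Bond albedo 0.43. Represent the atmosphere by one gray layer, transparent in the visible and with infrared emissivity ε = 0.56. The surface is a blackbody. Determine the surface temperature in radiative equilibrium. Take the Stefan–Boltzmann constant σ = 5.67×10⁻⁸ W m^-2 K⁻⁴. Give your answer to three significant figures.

At the top of the atmosphere, σT_e⁴ = S(1−α)/4 = 165.3 W m^-2, giving T_e = 232.4 K.
The surface balance (absorbed SW + ε·downward IR = σT_s⁴) with T_a⁴ = T_s⁴/2 reduces to T_s = T_e·[2/(2−ε)]^¼ = 252.3 K.

252 K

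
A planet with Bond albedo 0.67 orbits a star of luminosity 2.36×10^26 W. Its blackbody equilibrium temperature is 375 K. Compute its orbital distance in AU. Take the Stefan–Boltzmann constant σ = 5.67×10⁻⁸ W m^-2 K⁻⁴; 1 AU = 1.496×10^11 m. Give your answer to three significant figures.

Required flux: S = 4σT⁴/(1−α) = 13590 W m^-2.
S = L/(4πd²) → d = √(L/4πS) = √(2.36×10^26/(4π·13590)) = 3.717×10^10 m = 0.2485 AU.

0.248 AU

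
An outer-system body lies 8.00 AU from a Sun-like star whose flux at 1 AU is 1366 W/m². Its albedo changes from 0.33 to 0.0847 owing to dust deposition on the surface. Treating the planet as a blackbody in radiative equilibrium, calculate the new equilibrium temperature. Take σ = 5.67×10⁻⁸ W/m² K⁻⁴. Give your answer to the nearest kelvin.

Irradiance scales as 1/d², so S = 1366 W/m² × (1/8.00)² = 21.34 W/m².
With the new albedo, S(1−α₂)/4 = 4.884 W/m², so T₂ = 96.34 K.

96 kelvin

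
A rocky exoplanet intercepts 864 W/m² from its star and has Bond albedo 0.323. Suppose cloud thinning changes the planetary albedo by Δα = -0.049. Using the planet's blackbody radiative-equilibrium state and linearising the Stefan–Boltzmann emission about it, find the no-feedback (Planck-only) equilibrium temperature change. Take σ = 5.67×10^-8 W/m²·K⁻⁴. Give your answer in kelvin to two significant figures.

The baseline emission temperature is T_e = 225.4 K.
TOA radiative forcing: ΔF = −S·Δα/4 = −864.0·(-0.049)/4 = 10.58 W/m².
The Planck feedback parameter is 4σT_e³ = 2.596 W/m²/K.
So ΔT₀ = 10.58/2.596 = 4.08 K.

4.1 kelvin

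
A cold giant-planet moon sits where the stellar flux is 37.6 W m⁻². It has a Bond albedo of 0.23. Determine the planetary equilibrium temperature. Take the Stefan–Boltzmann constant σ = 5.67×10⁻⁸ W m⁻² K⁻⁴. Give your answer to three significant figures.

Averaging over the sphere, the absorbed flux is S(1−α)/4 = 7.238 W m⁻².
Set σT⁴ = 7.238 → T = (7.238/σ)^(1/4) = 106.3 K.

106 K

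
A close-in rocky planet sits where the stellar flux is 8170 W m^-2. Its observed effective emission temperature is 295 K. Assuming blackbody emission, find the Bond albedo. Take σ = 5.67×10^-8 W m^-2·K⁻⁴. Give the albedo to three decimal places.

From σT⁴ = S(1−α)/4 we invert for α: 1−α = 4σT⁴/S.
4σT⁴ = 4·5.67×10⁻⁸·(295)⁴ = 1718 W m^-2.
1−α = 1718/8170 = 0.2102, so α = 0.7898.

0.790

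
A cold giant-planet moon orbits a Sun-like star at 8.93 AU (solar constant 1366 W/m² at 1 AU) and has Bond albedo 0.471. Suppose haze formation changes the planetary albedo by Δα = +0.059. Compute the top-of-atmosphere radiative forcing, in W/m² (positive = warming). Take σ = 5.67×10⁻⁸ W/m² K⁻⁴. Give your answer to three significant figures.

Flux at the orbit: S = 1366/(8.93)² = 17.13 W/m².
ΔF = −(S/4)Δα = −(17.13/4)×(+0.059) = -0.2527 W/m².

-0.253 W/m²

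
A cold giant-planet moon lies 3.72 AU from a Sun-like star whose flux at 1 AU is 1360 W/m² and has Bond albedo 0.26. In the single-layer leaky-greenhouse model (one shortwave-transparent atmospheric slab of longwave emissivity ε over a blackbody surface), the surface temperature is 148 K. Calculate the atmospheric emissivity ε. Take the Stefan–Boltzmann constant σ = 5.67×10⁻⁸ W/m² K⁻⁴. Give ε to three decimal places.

0.663

By the inverse-square law, S = 1360/3.72² = 98.28 W/m².
First, T_e = [98.28·(1−0.26)/(4σ)]^(1/4) = 133.8 K.
Inverting T_s⁴ = 2T_e⁴/(2−ε): (T_e/T_s)⁴ = 0.6683, so ε = 2(1 − 0.6683) = 0.6633.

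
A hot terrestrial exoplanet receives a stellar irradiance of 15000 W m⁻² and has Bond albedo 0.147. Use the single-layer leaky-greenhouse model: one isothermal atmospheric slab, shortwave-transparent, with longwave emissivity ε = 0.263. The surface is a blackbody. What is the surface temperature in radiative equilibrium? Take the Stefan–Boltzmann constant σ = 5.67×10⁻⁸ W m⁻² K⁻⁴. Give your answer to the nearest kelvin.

505 kelvin

The planet radiates to space at T_e = [S(1−α)/(4σ)]^(1/4) = 487.4 K.
For a single slab of emissivity ε, T_s⁴ = 2T_e⁴/(2−ε); thus T_s = 487.4·(1.151)^(1/4) = 504.8 K.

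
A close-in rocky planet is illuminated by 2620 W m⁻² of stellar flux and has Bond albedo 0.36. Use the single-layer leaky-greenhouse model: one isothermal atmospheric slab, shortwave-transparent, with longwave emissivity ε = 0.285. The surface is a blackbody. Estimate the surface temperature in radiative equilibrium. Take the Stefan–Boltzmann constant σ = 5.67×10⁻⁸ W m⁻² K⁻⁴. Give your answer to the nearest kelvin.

At the top of the atmosphere, σT_e⁴ = S(1−α)/4 = 419.2 W m⁻², giving T_e = 293.2 K.
For a single slab of emissivity ε, T_s⁴ = 2T_e⁴/(2−ε); thus T_s = 293.2·(1.166)^(1/4) = 304.7 K.

305 kelvin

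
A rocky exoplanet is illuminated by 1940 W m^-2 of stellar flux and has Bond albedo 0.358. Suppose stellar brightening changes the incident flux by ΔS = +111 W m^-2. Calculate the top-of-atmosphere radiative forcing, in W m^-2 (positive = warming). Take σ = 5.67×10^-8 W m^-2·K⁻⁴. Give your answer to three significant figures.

17.8 W m^-2

Only a fraction (1−α) is absorbed and it's spread over 4πR², so ΔF = (1−α)ΔS/4 = 17.82 W m^-2.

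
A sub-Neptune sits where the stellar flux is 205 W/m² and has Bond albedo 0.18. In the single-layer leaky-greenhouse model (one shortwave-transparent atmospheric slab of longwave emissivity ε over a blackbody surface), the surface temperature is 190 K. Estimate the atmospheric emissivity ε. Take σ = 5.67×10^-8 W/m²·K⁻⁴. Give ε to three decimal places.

TOA balance gives T_e = 165.0 K.
Since (2−ε)/2 = (T_e/T_s)⁴ = 0.5687, ε = 0.8625.

0.863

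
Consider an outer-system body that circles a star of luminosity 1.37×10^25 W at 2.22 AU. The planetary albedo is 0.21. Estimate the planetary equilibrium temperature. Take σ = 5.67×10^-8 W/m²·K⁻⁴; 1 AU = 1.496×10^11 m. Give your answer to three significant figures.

76.6 K

Orbital distance: d = 2.22 AU = 3.321×10^11 m.
S = L/(4πd²) = 9.884 W/m².
The planet absorbs (1−α)S over its disc πR² and re-emits over 4πR², so the mean absorbed flux is (1−0.21)·9.884/4 = 1.952 W/m².
Set σT⁴ = 1.952 → T = (1.952/σ)^(1/4) = 76.60 K.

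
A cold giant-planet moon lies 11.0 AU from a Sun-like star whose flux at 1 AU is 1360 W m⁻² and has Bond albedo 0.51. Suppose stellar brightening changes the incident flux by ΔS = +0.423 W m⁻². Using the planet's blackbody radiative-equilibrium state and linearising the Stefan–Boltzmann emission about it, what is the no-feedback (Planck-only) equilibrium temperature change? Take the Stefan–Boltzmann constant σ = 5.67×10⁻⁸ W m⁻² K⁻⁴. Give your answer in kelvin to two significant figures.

0.66 kelvin

Irradiance scales as 1/d², so S = 1360 W m⁻² × (1/11.0)² = 11.24 W m⁻².
The baseline emission temperature is T_e = 70.20 K.
ΔF = Δ[S(1−α)]/4 = (1−0.51)·+0.423/4 = 0.05182 W m⁻².
Linearising σT⁴ gives d(σT⁴)/dT = 4σT_e³ = 0.07846 W m⁻² per K.
ΔT₀ = ΔF/λ_P = 0.05182/0.07846 = 0.660 K.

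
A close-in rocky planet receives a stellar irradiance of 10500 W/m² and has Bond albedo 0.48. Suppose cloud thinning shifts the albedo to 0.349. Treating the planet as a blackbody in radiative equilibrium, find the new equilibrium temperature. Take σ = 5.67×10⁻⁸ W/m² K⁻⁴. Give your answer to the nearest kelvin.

417 kelvin

New equilibrium: T₂ = [(1−0.349)·10500/(4σ)]^(1/4) = 416.7 K.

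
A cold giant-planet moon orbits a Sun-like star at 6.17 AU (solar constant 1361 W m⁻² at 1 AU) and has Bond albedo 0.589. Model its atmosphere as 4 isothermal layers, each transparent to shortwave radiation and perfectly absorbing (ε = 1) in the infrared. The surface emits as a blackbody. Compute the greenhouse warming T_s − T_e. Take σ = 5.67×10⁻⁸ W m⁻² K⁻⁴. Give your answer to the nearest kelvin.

Flux at the orbit: S = 1361/(6.17)² = 35.75 W m⁻².
Top-of-atmosphere balance: σT_e⁴ = S(1−α)/4 = 3.673 W m⁻² → T_e = 89.72 K.
Surface: T_s = (5)^¼·T_e = 134.2 K.
Warming: T_s − T_e = 44.44 K.

44 K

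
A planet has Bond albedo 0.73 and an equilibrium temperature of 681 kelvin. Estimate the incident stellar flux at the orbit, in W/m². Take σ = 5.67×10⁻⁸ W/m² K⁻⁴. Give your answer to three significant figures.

1.81×10^5 W/m²

From S(1−α)/4 = σT⁴: S = 4σT⁴/(1−α).
The emitted flux is σT⁴ = 12190 W/m².
S = 4·12190/0.27 = 1.807×10^5 W/m².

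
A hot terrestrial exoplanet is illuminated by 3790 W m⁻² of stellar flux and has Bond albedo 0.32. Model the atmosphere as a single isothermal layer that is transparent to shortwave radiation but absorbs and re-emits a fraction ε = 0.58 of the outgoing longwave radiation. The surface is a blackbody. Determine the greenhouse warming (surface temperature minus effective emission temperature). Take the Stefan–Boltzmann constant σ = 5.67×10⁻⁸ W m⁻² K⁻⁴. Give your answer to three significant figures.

29.2 K

At the top of the atmosphere, σT_e⁴ = S(1−α)/4 = 644.3 W m⁻², giving T_e = 326.5 K.
For a single slab of emissivity ε, T_s⁴ = 2T_e⁴/(2−ε); thus T_s = 326.5·(1.408)^(1/4) = 355.7 K.
T_s − T_e = 355.7 − 326.5 = 29.19 K.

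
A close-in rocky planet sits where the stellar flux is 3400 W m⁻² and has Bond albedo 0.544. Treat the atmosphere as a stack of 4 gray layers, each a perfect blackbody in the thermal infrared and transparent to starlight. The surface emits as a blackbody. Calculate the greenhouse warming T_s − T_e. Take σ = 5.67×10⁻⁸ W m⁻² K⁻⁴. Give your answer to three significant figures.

142 K

Top-of-atmosphere balance: σT_e⁴ = S(1−α)/4 = 387.6 W m⁻² → T_e = 287.5 K.
Surface: T_s = (5)^¼·T_e = 430.0 K.
So the greenhouse effect raises the surface by 430.0 − 287.5 = 142.4 K.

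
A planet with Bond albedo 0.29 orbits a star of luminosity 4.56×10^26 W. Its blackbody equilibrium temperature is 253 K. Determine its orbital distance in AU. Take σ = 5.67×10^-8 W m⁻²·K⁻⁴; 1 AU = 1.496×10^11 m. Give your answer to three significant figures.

1.11 AU

Required flux: S = 4σT⁴/(1−α) = 1309 W m⁻².
From L = 4πd²S, d = √(4.56×10^26/(4π·1309)) = 1.665×10^11 m = 1.113 AU.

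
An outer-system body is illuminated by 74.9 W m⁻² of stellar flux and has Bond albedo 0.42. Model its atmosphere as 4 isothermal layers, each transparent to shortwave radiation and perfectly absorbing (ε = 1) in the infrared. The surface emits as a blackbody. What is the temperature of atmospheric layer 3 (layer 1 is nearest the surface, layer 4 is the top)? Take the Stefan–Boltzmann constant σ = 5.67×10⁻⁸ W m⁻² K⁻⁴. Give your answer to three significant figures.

Top-of-atmosphere balance: σT_e⁴ = S(1−α)/4 = 10.86 W m⁻² → T_e = 117.6 K.
Each opaque layer satisfies 2T_j⁴ = T_{j−1}⁴ + T_{j+1}⁴, giving T_k⁴ = (N+1−k)T_e⁴.
T_3 = (2)^(1/4)·117.6 = 139.9 K.

140 K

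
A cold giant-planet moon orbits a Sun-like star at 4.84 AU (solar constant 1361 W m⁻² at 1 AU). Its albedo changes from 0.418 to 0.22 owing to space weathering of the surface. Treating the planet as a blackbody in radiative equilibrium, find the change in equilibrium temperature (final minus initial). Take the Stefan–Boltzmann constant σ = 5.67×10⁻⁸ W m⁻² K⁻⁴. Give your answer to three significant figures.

By the inverse-square law, S = 1361/4.84² = 58.10 W m⁻².
Before: T₁ = [58.10·0.582/(4σ)]^(1/4) = 110.5 K.
After:  T₂ = [58.10·0.78/(4σ)]^(1/4) = 118.9 K.
Change: 118.9 − 110.5 = 8.393 K.

8.39 K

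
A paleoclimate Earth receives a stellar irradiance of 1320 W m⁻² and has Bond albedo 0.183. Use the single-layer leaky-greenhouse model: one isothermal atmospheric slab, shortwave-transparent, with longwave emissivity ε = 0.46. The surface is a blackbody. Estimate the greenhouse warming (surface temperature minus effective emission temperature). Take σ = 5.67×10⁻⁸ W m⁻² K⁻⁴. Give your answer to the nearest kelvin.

18 K

At the top of the atmosphere, σT_e⁴ = S(1−α)/4 = 269.6 W m⁻², giving T_e = 262.6 K.
For a single slab of emissivity ε, T_s⁴ = 2T_e⁴/(2−ε); thus T_s = 262.6·(1.299)^(1/4) = 280.3 K.
The atmosphere warms the surface by 17.73 K.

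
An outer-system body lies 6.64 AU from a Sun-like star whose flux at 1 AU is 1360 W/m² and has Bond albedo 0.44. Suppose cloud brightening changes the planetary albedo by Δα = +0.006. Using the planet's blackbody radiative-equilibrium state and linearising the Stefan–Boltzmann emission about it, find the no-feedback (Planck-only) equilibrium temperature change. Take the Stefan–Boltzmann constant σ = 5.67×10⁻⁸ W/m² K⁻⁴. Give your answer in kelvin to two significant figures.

-0.25 K

Irradiance scales as 1/d², so S = 1360 W/m² × (1/6.64)² = 30.85 W/m².
The baseline emission temperature is T_e = 93.42 K.
ΔF = −(S/4)Δα = −(30.85/4)×(+0.006) = -0.04627 W/m².
Linearising σT⁴ gives d(σT⁴)/dT = 4σT_e³ = 0.1849 W/m² per K.
ΔT₀ = ΔF/λ_P = -0.04627/0.1849 = -0.250 K.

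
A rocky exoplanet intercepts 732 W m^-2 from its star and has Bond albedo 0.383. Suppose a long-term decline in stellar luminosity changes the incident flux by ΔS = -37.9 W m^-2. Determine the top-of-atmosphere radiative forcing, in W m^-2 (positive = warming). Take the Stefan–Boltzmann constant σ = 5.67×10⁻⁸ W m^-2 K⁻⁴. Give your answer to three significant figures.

TOA radiative forcing: ΔF = (1−α)ΔS/4 = 0.617·(-37.9)/4 = -5.846 W m^-2.

-5.85 W m^-2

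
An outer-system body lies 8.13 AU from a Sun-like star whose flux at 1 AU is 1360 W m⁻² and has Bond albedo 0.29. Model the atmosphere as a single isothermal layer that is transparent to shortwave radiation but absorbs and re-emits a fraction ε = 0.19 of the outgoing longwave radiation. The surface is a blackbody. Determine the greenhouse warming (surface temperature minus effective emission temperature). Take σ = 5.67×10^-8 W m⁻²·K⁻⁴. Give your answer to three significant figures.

Flux at the orbit: S = 1360/(8.13)² = 20.58 W m⁻².
At the top of the atmosphere, σT_e⁴ = S(1−α)/4 = 3.652 W m⁻², giving T_e = 89.59 K.
Surface balance with a leaky layer gives σT_s⁴ = σT_e⁴·2/(2−ε), so T_s = T_e·[2/(2−0.19)]^(1/4) = 91.85 K.
Greenhouse warming: T_s − T_e = 2.264 K.

2.26 K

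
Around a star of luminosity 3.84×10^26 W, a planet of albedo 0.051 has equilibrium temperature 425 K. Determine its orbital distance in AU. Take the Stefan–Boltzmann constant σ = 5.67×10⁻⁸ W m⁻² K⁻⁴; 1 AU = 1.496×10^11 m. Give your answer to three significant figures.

0.418 AU

The flux needed for this T is 4σT⁴/(1−0.051) = 7797 W m⁻².
From L = 4πd²S, d = √(3.84×10^26/(4π·7797)) = 6.260×10^10 m = 0.4185 AU.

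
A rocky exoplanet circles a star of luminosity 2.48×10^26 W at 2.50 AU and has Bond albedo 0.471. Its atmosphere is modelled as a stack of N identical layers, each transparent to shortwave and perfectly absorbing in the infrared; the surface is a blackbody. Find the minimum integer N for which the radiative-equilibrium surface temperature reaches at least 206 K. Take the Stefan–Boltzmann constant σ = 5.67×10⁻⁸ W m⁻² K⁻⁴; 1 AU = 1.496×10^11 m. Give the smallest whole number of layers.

5

Orbital distance: d = 2.50 AU = 3.740×10^11 m.
Flux at the orbit: S = L/(4πd²) = 2.48×10^26/(4π·(3.74×10^11)²) = 141.1 W m⁻².
OLR = S(1−α)/4 = 18.66 W m⁻²; the top layer radiates at T_e = 134.7 K.
T_s = (N+1)^(1/4)·T_e ≥ 206 K requires N+1 ≥ (T_s/T_e)⁴ = (206/134.7)⁴ = 5.472.
So N ≥ 4.472; the smallest integer is N = 5.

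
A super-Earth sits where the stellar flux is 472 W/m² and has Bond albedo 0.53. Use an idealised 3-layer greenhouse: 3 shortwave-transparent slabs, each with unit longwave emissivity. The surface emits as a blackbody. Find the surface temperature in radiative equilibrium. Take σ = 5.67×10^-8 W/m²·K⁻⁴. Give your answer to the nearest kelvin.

Top-of-atmosphere balance: σT_e⁴ = S(1−α)/4 = 55.46 W/m² → T_e = 176.8 K.
With N = 3 opaque layers, T_s = (N+1)^(1/4)·T_e = 4^(1/4)·176.8 = 250.1 K.

250 K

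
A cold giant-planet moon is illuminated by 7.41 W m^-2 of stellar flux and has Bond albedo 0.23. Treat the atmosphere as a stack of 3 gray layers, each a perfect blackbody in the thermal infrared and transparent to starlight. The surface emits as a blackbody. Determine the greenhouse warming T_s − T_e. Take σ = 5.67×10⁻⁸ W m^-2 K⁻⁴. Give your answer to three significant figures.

Top-of-atmosphere balance: σT_e⁴ = S(1−α)/4 = 1.426 W m^-2 → T_e = 70.82 K.
T_s = (N+1)^(1/4)·T_e = 100.2 K.
So the greenhouse effect raises the surface by 100.2 − 70.82 = 29.34 K.

29.3 kelvin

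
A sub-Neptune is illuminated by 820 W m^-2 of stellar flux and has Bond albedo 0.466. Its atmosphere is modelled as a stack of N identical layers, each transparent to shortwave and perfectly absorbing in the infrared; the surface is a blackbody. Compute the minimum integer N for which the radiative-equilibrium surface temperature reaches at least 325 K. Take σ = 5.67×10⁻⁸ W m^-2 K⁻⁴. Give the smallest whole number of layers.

Top-of-atmosphere balance: σT_e⁴ = S(1−α)/4 = 109.5 W m^-2 → T_e = 209.6 K.
Need (N+1)T_e⁴ ≥ T_s⁴, i.e. N+1 ≥ (325/209.6)⁴ = 5.779.
The minimum whole number is N = 5.

5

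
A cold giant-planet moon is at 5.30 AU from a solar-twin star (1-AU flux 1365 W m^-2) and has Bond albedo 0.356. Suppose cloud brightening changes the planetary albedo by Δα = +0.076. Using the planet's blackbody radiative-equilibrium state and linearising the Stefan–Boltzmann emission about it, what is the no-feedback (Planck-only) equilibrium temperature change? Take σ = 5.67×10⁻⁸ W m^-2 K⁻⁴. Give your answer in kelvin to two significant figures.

-3.2 K

Irradiance scales as 1/d², so S = 1365 W m^-2 × (1/5.30)² = 48.59 W m^-2.
Reference equilibrium: T_e = [S(1−α)/(4σ)]^(1/4) = 108.4 K.
The change in absorbed flux is Δ[S(1−α)/4] = −SΔα/4 = -0.9233 W m^-2.
The Planck feedback parameter is 4σT_e³ = 0.2887 W m^-2/K.
Hence the no-feedback warming is ΔF/(4σT_e³) = -3.20 K.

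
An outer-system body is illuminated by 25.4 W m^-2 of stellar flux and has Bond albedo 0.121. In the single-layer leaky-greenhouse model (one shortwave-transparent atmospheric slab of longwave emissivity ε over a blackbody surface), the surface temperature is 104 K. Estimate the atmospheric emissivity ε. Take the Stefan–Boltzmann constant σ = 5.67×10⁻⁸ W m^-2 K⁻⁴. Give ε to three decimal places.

First, T_e = [25.40·(1−0.121)/(4σ)]^(1/4) = 99.61 K.
Inverting T_s⁴ = 2T_e⁴/(2−ε): (T_e/T_s)⁴ = 0.8415, so ε = 2(1 − 0.8415) = 0.3170.

0.317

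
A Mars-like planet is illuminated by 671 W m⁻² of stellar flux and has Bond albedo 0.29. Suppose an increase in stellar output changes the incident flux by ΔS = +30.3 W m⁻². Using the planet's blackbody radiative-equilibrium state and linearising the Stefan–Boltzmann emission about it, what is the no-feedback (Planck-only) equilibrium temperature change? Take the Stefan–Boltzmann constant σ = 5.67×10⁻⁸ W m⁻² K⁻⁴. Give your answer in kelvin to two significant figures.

The baseline emission temperature is T_e = 214.1 K.
Only a fraction (1−α) is absorbed and it's spread over 4πR², so ΔF = (1−α)ΔS/4 = 5.378 W m⁻².
Linearising σT⁴ gives d(σT⁴)/dT = 4σT_e³ = 2.225 W m⁻² per K.
Hence the no-feedback warming is ΔF/(4σT_e³) = 2.42 K.

2.4 K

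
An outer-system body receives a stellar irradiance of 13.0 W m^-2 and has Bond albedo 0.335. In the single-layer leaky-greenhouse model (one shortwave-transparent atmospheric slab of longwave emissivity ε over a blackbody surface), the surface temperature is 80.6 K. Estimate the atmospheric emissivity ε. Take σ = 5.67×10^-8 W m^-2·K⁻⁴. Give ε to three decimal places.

First, T_e = [13.00·(1−0.335)/(4σ)]^(1/4) = 78.57 K.
Since (2−ε)/2 = (T_e/T_s)⁴ = 0.9032, ε = 0.1936.

0.194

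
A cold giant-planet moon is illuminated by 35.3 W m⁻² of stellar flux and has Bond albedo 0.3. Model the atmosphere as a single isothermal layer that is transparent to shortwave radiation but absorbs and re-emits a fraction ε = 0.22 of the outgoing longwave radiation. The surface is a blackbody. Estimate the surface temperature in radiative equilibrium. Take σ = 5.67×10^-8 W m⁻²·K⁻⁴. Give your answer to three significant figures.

105 K

The planet radiates to space at T_e = [S(1−α)/(4σ)]^(1/4) = 102.2 K.
For a single slab of emissivity ε, T_s⁴ = 2T_e⁴/(2−ε); thus T_s = 102.2·(1.124)^(1/4) = 105.2 K.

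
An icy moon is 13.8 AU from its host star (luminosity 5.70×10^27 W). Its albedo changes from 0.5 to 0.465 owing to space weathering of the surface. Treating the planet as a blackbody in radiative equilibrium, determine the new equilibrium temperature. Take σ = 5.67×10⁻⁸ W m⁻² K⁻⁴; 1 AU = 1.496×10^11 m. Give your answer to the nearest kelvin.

126 K

Orbital distance: d = 13.8 AU = 2.064×10^12 m.
S = L/(4πd²) = 106.4 W m⁻².
New equilibrium: T₂ = [(1−0.465)·106.4/(4σ)]^(1/4) = 125.9 K.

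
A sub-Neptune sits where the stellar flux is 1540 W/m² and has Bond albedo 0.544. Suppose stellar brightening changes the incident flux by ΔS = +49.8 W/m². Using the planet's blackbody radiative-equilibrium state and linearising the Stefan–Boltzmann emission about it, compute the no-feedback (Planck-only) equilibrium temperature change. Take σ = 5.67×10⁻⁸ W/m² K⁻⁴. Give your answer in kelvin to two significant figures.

The baseline emission temperature is T_e = 235.9 K.
TOA radiative forcing: ΔF = (1−α)ΔS/4 = 0.456·(+49.8)/4 = 5.677 W/m².
Linearising σT⁴ gives d(σT⁴)/dT = 4σT_e³ = 2.977 W/m² per K.
So ΔT₀ = 5.677/2.977 = 1.91 K.

1.9 K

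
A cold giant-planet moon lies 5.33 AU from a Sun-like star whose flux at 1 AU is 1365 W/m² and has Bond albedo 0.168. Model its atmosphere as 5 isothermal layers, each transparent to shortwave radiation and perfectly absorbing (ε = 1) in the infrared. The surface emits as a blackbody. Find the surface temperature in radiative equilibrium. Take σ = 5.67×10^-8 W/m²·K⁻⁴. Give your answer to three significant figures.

Irradiance scales as 1/d², so S = 1365 W/m² × (1/5.33)² = 48.05 W/m².
The effective emission temperature is T_e = [S(1−α)/(4σ)]^¼ = 115.2 K.
With N = 5 opaque layers, T_s = (N+1)^(1/4)·T_e = 6^(1/4)·115.2 = 180.3 K.

180 K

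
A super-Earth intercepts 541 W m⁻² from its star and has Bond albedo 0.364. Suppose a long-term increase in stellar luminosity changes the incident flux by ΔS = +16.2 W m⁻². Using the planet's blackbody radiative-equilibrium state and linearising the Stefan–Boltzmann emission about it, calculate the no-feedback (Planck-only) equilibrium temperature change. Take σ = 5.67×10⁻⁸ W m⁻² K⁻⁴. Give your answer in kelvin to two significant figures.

Unperturbed T_e = [541.0·(1−0.364)/(4σ)]^¼ = 197.4 K.
Only a fraction (1−α) is absorbed and it's spread over 4πR², so ΔF = (1−α)ΔS/4 = 2.576 W m⁻².
Planck response: λ_P = 4σT_e³ = 4·5.67×10⁻⁸·(197.4)³ = 1.743 W m⁻²/K.
ΔT₀ = ΔF/λ_P = 2.576/1.743 = 1.48 K.

1.5 K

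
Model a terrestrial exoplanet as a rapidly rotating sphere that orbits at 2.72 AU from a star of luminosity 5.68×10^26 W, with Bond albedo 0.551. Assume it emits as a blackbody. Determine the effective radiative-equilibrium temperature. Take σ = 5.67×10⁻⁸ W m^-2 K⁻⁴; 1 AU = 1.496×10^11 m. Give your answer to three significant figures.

152 K

d = 2.72 × 1.496×10^11 m = 4.069×10^11 m.
Flux at the orbit: S = L/(4πd²) = 5.68×10^26/(4π·(4.07×10^11)²) = 273.0 W m^-2.
Averaging over the sphere, the absorbed flux is S(1−α)/4 = 30.64 W m^-2.
Set σT⁴ = 30.64 → T = (30.64/σ)^(1/4) = 152.5 K.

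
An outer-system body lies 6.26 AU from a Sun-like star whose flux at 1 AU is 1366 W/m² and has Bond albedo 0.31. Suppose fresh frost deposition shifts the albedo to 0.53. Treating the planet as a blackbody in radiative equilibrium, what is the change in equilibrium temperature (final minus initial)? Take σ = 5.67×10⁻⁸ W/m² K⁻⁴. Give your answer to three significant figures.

-9.29 K

Irradiance scales as 1/d², so S = 1366 W/m² × (1/6.26)² = 34.86 W/m².
With α = 0.31, T₁ = 101.5 K.
After:  T₂ = [34.86·0.47/(4σ)]^(1/4) = 92.19 K.
ΔT = T₂ − T₁ = -9.288 K.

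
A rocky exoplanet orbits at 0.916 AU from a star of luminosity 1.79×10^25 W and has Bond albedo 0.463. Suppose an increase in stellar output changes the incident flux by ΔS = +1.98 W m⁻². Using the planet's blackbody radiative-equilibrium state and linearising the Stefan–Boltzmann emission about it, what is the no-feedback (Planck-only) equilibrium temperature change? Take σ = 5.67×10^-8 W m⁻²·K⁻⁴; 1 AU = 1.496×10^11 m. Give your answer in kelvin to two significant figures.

Orbital distance: d = 0.916 AU = 1.370×10^11 m.
S = L/(4πd²) = 75.86 W m⁻².
Unperturbed T_e = [75.86·(1−0.463)/(4σ)]^¼ = 115.8 K.
TOA radiative forcing: ΔF = (1−α)ΔS/4 = 0.537·(+1.98)/4 = 0.2658 W m⁻².
Planck response: λ_P = 4σT_e³ = 4·5.67×10⁻⁸·(115.8)³ = 0.3519 W m⁻²/K.
Hence the no-feedback warming is ΔF/(4σT_e³) = 0.755 K.

0.76 K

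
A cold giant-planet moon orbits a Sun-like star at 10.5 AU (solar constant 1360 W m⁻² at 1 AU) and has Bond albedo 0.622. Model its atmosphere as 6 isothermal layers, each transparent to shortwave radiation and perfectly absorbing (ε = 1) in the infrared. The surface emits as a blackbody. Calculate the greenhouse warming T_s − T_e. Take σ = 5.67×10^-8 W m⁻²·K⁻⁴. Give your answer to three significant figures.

Irradiance scales as 1/d², so S = 1360 W m⁻² × (1/10.5)² = 12.34 W m⁻².
The effective emission temperature is T_e = [S(1−α)/(4σ)]^¼ = 67.34 K.
T_s = (N+1)^(1/4)·T_e = 109.5 K.
Warming: T_s − T_e = 42.19 K.

42.2 K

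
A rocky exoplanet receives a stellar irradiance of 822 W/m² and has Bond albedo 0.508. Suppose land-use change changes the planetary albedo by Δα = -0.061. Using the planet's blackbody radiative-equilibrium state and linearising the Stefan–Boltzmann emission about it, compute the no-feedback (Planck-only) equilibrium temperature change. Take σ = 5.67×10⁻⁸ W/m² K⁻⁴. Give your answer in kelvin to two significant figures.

The baseline emission temperature is T_e = 205.5 K.
The change in absorbed flux is Δ[S(1−α)/4] = −SΔα/4 = 12.54 W/m².
The Planck feedback parameter is 4σT_e³ = 1.968 W/m²/K.
ΔT₀ = ΔF/λ_P = 12.54/1.968 = 6.37 K.

6.4 K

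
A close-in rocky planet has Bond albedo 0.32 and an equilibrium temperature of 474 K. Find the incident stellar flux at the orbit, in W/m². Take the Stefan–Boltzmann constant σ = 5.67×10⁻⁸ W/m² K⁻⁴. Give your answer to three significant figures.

Invert the energy balance for S: S = 4σT⁴/(1−α).
σT⁴ = 5.67×10⁻⁸·(474)⁴ = 2862 W/m².
S = 4·2862/0.68 = 16840 W/m².

16800 W/m²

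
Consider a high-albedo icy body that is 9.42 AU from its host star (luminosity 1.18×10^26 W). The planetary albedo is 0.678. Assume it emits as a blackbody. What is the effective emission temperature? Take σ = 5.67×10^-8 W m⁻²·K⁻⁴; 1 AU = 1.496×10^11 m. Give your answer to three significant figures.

d = 9.42 × 1.496×10^11 m = 1.409×10^12 m.
Spreading L over a sphere of radius d: S = 1.18×10^26/(4π·1.41×10^12²) = 4.728 W m⁻².
The planet absorbs (1−α)S over its disc πR² and re-emits over 4πR², so the mean absorbed flux is (1−0.678)·4.728/4 = 0.3806 W m⁻².
Set σT⁴ = 0.3806 → T = (0.3806/σ)^(1/4) = 50.90 K.

50.9 kelvin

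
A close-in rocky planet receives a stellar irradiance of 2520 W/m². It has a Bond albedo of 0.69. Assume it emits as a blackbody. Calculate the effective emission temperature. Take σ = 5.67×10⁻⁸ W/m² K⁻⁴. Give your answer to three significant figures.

The planet absorbs (1−α)S over its disc πR² and re-emits over 4πR², so the mean absorbed flux is (1−0.69)·2520/4 = 195.3 W/m².
In equilibrium σT⁴ equals this, so T = 242.3 K.

242 K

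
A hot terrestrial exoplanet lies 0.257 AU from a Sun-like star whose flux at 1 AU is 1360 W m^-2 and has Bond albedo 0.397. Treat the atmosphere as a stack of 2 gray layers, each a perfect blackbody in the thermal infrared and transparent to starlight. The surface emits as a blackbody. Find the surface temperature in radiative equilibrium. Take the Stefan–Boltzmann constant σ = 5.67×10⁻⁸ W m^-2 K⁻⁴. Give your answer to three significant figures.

Irradiance scales as 1/d², so S = 1360 W m^-2 × (1/0.257)² = 20590 W m^-2.
OLR = S(1−α)/4 = 3104 W m^-2; the top layer radiates at T_e = 483.7 K.
With N = 2 opaque layers, T_s = (N+1)^(1/4)·T_e = 3^(1/4)·483.7 = 636.6 K.

637 K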